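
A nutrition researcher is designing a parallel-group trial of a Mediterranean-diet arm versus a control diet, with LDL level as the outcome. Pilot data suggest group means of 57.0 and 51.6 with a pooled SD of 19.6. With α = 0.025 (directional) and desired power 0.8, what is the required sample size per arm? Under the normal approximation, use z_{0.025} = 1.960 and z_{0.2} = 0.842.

Cohen's d = |M₁ − M₂| / SD_pooled = |57.0 − 51.6| / 19.6 = 5.4 / 19.6 = 0.276.
For two independent groups with equal n: n = 2·((z_{α} + z_β) / d)².
z_{α} + z_β = 1.960 + 0.842 = 2.802.
n = 2 × (2.802 / 0.276)² = 2 × 10.152² = 2 × 103.07 = 206.1.
Round up to the next whole participant.

n = 207 per group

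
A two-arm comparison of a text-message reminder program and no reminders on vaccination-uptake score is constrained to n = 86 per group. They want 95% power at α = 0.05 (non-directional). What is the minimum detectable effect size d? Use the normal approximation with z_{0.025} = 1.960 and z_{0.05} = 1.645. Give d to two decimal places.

For two independent groups of n = 86 each: d_min = (z_{α/2} + z_β)·√(2/n).
z-sum = 1.960 + 1.645 = 3.605.
d_min = 3.605 × √(2/86) = 3.605 × 0.1525 = 0.550.

d_min ≈ 0.55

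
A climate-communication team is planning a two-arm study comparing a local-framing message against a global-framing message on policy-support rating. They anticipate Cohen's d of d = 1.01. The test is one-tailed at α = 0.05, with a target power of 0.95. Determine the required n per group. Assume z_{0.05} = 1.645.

For two independent groups with equal n: n = 2·((z_{α} + z_β) / d)².
z_{α} + z_β = 1.645 + 1.645 = 3.290.
n = 2 × (3.290 / 1.01)² = 2 × 3.257² = 2 × 10.61 = 21.2.
Round up to the next whole participant.

n = 22 per group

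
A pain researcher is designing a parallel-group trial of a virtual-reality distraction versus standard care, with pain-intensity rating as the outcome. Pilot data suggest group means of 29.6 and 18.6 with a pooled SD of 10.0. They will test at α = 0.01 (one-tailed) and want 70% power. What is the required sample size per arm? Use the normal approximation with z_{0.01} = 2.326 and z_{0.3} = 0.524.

Cohen's d = |M₁ − M₂| / SD_pooled = |29.6 − 18.6| / 10.0 = 11.0 / 10.0 = 1.100.
For two independent groups with equal n: n = 2·((z_{α} + z_β) / d)².
z_{α} + z_β = 2.326 + 0.524 = 2.850.
n = 2 × (2.850 / 1.100)² = 2 × 2.591² = 2 × 6.71 = 13.4.
Round up to the next whole participant.

n = 14 per group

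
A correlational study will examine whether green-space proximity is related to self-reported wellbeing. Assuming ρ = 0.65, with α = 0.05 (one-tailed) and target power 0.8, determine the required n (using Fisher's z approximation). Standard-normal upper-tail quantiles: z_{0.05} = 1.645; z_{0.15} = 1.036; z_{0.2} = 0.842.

Fisher's z: C = ½·ln((1+r)/(1−r)) = ½·ln(4.7143) = 0.7753.
n = ((z_{α} + z_β)/C)² + 3.
(1.645 + 0.842) / 0.7753 = 2.487 / 0.7753 = 3.208.
n = 3.208² + 3 = 10.29 + 3 = 13.3.
Round up.

n = 14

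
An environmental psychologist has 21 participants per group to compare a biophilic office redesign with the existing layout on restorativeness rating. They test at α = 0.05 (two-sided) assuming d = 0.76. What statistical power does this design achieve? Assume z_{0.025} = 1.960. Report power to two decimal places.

power ≈ 0.69

For two equal groups, power = Φ(d·√(n/2) − z_{α/2}).
d·√(n/2) = 0.76 × √(21/2) = 0.76 × 3.240 = 2.463.
z_β = 2.463 − 1.960 = 0.503.
Power = Φ(0.503) = 0.692.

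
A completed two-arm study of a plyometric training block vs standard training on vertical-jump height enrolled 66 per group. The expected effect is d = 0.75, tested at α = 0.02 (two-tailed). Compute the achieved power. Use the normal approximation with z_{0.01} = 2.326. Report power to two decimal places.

For two equal groups, power = Φ(d·√(n/2) − z_{α/2}).
d·√(n/2) = 0.75 × √(66/2) = 0.75 × 5.745 = 4.308.
z_β = 4.308 − 2.326 = 1.982.
Power = Φ(1.982) = 0.976.

power ≈ 0.98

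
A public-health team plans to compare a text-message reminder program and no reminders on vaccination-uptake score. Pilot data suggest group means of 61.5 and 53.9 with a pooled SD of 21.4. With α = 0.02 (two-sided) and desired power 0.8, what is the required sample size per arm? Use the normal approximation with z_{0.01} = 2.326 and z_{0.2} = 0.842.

Cohen's d = |M₁ − M₂| / SD_pooled = |61.5 − 53.9| / 21.4 = 7.6 / 21.4 = 0.355.
For two independent groups with equal n: n = 2·((z_{α/2} + z_β) / d)².
z_{α/2} + z_β = 2.326 + 0.842 = 3.168.
n = 2 × (3.168 / 0.355)² = 2 × 8.924² = 2 × 79.64 = 159.3.
Round up to the next whole participant.

n = 160 per group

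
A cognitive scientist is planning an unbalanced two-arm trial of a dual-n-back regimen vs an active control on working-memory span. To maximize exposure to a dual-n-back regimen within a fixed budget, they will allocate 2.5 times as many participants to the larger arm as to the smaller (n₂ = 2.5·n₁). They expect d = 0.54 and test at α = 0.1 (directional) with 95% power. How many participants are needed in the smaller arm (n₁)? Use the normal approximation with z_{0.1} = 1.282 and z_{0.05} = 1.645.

With allocation ratio k = n₂/n₁ = 2.5, Var(x̄₁−x̄₂) = σ²(1/n₁ + 1/(k·n₁)) = σ²·(k+1)/(k·n₁).
So n₁ = (1 + 1/k)·((z_{α} + z_β)/d)² = 1.400 × (2.927/0.54)².
n₁ = 1.400 × 29.38 = 41.1.
Round up: n₁ = 42, giving n₂ = 2.5 × 42 = 105.

n₁ = 42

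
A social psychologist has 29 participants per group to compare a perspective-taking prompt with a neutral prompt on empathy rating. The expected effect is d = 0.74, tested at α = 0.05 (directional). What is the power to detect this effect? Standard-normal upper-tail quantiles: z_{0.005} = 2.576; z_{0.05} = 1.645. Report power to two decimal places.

power ≈ 0.88

For two equal groups, power = Φ(d·√(n/2) − z_{α}).
d·√(n/2) = 0.74 × √(29/2) = 0.74 × 3.808 = 2.818.
z_β = 2.818 − 1.645 = 1.173.
Power = Φ(1.173) = 0.880.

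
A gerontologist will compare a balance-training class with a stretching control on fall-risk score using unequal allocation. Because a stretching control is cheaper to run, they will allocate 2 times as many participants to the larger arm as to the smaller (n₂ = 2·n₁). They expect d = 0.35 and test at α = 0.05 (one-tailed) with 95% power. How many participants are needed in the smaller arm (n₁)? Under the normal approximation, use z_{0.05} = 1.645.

With allocation ratio k = n₂/n₁ = 2, Var(x̄₁−x̄₂) = σ²(1/n₁ + 1/(k·n₁)) = σ²·(k+1)/(k·n₁).
So n₁ = (1 + 1/k)·((z_{α} + z_β)/d)² = 1.500 × (3.290/0.35)².
n₁ = 1.500 × 88.36 = 132.5.
Round up: n₁ = 133, giving n₂ = 2 × 133 = 266.

n₁ = 133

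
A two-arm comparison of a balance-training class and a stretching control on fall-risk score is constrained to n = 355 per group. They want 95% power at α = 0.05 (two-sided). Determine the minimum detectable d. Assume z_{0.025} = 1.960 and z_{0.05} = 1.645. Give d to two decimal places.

d_min ≈ 0.27

For two independent groups of n = 355 each: d_min = (z_{α/2} + z_β)·√(2/n).
z-sum = 1.960 + 1.645 = 3.605.
d_min = 3.605 × √(2/355) = 3.605 × 0.0751 = 0.271.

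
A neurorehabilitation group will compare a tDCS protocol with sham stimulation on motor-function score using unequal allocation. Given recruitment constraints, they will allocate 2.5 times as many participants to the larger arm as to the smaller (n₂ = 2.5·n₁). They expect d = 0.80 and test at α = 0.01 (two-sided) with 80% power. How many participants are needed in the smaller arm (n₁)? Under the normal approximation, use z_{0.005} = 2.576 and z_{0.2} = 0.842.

With allocation ratio k = n₂/n₁ = 2.5, Var(x̄₁−x̄₂) = σ²(1/n₁ + 1/(k·n₁)) = σ²·(k+1)/(k·n₁).
So n₁ = (1 + 1/k)·((z_{α/2} + z_β)/d)² = 1.400 × (3.418/0.80)².
n₁ = 1.400 × 18.25 = 25.6.
Round up: n₁ = 26, giving n₂ = 2.5 × 26 = 65.

n₁ = 26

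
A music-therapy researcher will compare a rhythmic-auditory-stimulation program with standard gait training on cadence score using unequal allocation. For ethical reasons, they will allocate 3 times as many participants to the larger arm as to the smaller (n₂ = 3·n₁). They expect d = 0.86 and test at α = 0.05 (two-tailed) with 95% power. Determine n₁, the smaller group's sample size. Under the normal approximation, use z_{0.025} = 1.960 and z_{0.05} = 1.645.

n₁ = 24

With allocation ratio k = n₂/n₁ = 3, Var(x̄₁−x̄₂) = σ²(1/n₁ + 1/(k·n₁)) = σ²·(k+1)/(k·n₁).
So n₁ = (1 + 1/k)·((z_{α/2} + z_β)/d)² = 1.333 × (3.605/0.86)².
n₁ = 1.333 × 17.57 = 23.4.
Round up: n₁ = 24, giving n₂ = 3 × 24 = 72.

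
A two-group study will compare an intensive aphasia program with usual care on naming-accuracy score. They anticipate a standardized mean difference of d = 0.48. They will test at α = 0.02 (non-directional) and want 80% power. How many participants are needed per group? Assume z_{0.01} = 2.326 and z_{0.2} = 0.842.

n = 88 per group

For two independent groups with equal n: n = 2·((z_{α/2} + z_β) / d)².
z_{α/2} + z_β = 2.326 + 0.842 = 3.168.
n = 2 × (3.168 / 0.48)² = 2 × 6.600² = 2 × 43.56 = 87.1.
Round up to the next whole participant.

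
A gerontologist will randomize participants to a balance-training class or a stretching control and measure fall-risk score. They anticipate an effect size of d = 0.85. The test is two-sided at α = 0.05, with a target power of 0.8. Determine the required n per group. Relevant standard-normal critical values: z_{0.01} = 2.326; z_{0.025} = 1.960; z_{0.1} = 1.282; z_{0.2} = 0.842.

n = 22 per group

For two independent groups with equal n: n = 2·((z_{α/2} + z_β) / d)².
z_{α/2} + z_β = 1.960 + 0.842 = 2.802.
n = 2 × (2.802 / 0.85)² = 2 × 3.296² = 2 × 10.87 = 21.7.
Round up to the next whole participant.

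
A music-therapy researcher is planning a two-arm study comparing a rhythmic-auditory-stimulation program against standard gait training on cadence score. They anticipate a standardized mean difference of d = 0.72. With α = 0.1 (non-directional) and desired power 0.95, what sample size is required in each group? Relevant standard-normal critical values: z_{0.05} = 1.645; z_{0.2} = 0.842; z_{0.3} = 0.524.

For two independent groups with equal n: n = 2·((z_{α/2} + z_β) / d)².
z_{α/2} + z_β = 1.645 + 1.645 = 3.290.
n = 2 × (3.290 / 0.72)² = 2 × 4.569² = 2 × 20.88 = 41.8.
Round up to the next whole participant.

n = 42 per group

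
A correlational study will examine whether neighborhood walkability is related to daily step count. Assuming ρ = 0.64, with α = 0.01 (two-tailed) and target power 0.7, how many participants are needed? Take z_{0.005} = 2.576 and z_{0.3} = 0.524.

n = 20

Fisher's z: C = ½·ln((1+r)/(1−r)) = ½·ln(4.5556) = 0.7582.
n = ((z_{α/2} + z_β)/C)² + 3.
(2.576 + 0.524) / 0.7582 = 3.100 / 0.7582 = 4.089.
n = 4.089² + 3 = 16.72 + 3 = 19.7.
Round up.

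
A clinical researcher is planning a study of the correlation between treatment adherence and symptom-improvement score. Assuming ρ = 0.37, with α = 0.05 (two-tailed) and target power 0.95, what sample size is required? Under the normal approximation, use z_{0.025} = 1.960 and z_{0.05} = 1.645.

Fisher's z: C = ½·ln((1+r)/(1−r)) = ½·ln(2.1746) = 0.3884.
n = ((z_{α/2} + z_β)/C)² + 3.
(1.960 + 1.645) / 0.3884 = 3.605 / 0.3884 = 9.282.
n = 9.282² + 3 = 86.15 + 3 = 89.1.
Round up.

n = 90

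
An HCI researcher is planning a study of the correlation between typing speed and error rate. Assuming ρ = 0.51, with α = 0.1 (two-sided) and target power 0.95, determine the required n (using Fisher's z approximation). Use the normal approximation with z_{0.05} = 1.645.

Fisher's z: C = ½·ln((1+r)/(1−r)) = ½·ln(3.0816) = 0.5627.
n = ((z_{α/2} + z_β)/C)² + 3.
(1.645 + 1.645) / 0.5627 = 3.290 / 0.5627 = 5.847.
n = 5.847² + 3 = 34.19 + 3 = 37.2.
Round up.

n = 38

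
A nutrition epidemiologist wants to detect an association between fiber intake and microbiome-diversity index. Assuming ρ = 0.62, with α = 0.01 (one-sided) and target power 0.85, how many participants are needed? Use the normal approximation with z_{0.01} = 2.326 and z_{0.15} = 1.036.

Fisher's z: C = ½·ln((1+r)/(1−r)) = ½·ln(4.2632) = 0.7250.
n = ((z_{α} + z_β)/C)² + 3.
(2.326 + 1.036) / 0.7250 = 3.362 / 0.7250 = 4.637.
n = 4.637² + 3 = 21.50 + 3 = 24.5.
Round up.

n = 25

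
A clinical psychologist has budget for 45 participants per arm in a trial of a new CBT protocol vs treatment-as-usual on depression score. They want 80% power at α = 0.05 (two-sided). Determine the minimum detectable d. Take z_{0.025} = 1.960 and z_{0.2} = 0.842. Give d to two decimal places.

For two independent groups of n = 45 each: d_min = (z_{α/2} + z_β)·√(2/n).
z-sum = 1.960 + 0.842 = 2.802.
d_min = 2.802 × √(2/45) = 2.802 × 0.2108 = 0.591.

d_min ≈ 0.59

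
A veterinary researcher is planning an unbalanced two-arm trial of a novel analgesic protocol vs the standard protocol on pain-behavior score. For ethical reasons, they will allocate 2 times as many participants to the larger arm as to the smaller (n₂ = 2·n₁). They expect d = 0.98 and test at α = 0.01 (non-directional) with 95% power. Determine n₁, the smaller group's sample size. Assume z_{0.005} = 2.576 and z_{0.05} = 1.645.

With allocation ratio k = n₂/n₁ = 2, Var(x̄₁−x̄₂) = σ²(1/n₁ + 1/(k·n₁)) = σ²·(k+1)/(k·n₁).
So n₁ = (1 + 1/k)·((z_{α/2} + z_β)/d)² = 1.500 × (4.221/0.98)².
n₁ = 1.500 × 18.55 = 27.8.
Round up: n₁ = 28, giving n₂ = 2 × 28 = 56.

n₁ = 28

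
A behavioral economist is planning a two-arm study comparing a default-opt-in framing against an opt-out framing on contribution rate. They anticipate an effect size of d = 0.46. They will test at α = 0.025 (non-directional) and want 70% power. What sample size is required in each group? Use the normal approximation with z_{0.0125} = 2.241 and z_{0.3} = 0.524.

For two independent groups with equal n: n = 2·((z_{α/2} + z_β) / d)².
z_{α/2} + z_β = 2.241 + 0.524 = 2.765.
n = 2 × (2.765 / 0.46)² = 2 × 6.011² = 2 × 36.13 = 72.3.
Round up to the next whole participant.

n = 73 per group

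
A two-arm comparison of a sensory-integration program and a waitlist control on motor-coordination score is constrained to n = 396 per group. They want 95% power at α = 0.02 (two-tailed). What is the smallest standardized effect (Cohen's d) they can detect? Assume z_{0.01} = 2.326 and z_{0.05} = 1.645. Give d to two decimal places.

d_min ≈ 0.28

For two independent groups of n = 396 each: d_min = (z_{α/2} + z_β)·√(2/n).
z-sum = 2.326 + 1.645 = 3.971.
d_min = 3.971 × √(2/396) = 3.971 × 0.0711 = 0.282.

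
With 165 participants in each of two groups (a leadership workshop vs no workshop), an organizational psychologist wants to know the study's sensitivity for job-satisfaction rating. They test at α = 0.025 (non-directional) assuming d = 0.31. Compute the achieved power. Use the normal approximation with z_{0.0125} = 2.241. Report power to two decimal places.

power ≈ 0.72

For two equal groups, power = Φ(d·√(n/2) − z_{α/2}).
d·√(n/2) = 0.31 × √(165/2) = 0.31 × 9.083 = 2.816.
z_β = 2.816 − 2.241 = 0.575.
Power = Φ(0.575) = 0.717.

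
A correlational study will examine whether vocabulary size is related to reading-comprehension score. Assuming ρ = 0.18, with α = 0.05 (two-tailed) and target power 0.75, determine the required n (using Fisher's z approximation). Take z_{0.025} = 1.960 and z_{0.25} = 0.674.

Fisher's z: C = ½·ln((1+r)/(1−r)) = ½·ln(1.4390) = 0.1820.
n = ((z_{α/2} + z_β)/C)² + 3.
(1.960 + 0.674) / 0.1820 = 2.634 / 0.1820 = 14.473.
n = 14.473² + 3 = 209.45 + 3 = 212.5.
Round up.

n = 213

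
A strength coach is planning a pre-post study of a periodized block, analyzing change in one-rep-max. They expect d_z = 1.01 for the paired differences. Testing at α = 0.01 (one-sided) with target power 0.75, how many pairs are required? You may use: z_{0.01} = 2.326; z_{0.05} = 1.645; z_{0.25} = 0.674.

n = 9 pairs

For a paired (one-sample on differences) test: n = ((z_{α} + z_β) / d)².
z_{α} + z_β = 2.326 + 0.674 = 3.000.
n = (3.000 / 1.01)² = 2.970² = 8.82.
Round up.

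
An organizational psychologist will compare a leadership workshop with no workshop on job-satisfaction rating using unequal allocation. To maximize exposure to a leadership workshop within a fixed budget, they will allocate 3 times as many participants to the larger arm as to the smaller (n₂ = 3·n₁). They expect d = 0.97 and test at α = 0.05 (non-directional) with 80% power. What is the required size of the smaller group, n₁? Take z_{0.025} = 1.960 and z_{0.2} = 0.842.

n₁ = 12

With allocation ratio k = n₂/n₁ = 3, Var(x̄₁−x̄₂) = σ²(1/n₁ + 1/(k·n₁)) = σ²·(k+1)/(k·n₁).
So n₁ = (1 + 1/k)·((z_{α/2} + z_β)/d)² = 1.333 × (2.802/0.97)².
n₁ = 1.333 × 8.34 = 11.1.
Round up: n₁ = 12, giving n₂ = 3 × 12 = 36.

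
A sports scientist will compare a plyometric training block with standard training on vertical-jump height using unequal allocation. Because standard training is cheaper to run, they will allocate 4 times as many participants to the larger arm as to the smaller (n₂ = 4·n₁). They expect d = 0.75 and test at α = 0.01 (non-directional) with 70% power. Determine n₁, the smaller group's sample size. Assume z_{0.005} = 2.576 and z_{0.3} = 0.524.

n₁ = 22

With allocation ratio k = n₂/n₁ = 4, Var(x̄₁−x̄₂) = σ²(1/n₁ + 1/(k·n₁)) = σ²·(k+1)/(k·n₁).
So n₁ = (1 + 1/k)·((z_{α/2} + z_β)/d)² = 1.250 × (3.100/0.75)².
n₁ = 1.250 × 17.08 = 21.4.
Round up: n₁ = 22, giving n₂ = 4 × 22 = 88.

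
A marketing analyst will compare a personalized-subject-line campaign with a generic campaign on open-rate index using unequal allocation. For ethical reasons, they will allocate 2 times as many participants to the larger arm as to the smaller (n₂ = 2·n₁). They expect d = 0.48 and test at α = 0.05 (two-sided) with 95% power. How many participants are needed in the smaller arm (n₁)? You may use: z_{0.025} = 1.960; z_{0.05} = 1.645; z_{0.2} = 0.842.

With allocation ratio k = n₂/n₁ = 2, Var(x̄₁−x̄₂) = σ²(1/n₁ + 1/(k·n₁)) = σ²·(k+1)/(k·n₁).
So n₁ = (1 + 1/k)·((z_{α/2} + z_β)/d)² = 1.500 × (3.605/0.48)².
n₁ = 1.500 × 56.41 = 84.6.
Round up: n₁ = 85, giving n₂ = 2 × 85 = 170.

n₁ = 85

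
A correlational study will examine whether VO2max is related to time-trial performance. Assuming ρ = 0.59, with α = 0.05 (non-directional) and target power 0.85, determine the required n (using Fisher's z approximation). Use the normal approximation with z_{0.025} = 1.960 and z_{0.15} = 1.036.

n = 23

Fisher's z: C = ½·ln((1+r)/(1−r)) = ½·ln(3.8780) = 0.6777.
n = ((z_{α/2} + z_β)/C)² + 3.
(1.960 + 1.036) / 0.6777 = 2.996 / 0.6777 = 4.421.
n = 4.421² + 3 = 19.54 + 3 = 22.5.
Round up.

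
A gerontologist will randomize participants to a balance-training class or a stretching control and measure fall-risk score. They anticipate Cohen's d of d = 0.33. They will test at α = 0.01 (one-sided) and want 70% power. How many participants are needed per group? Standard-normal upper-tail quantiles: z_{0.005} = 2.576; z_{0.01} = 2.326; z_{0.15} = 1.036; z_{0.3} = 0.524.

n = 150 per group

For two independent groups with equal n: n = 2·((z_{α} + z_β) / d)².
z_{α} + z_β = 2.326 + 0.524 = 2.850.
n = 2 × (2.850 / 0.33)² = 2 × 8.636² = 2 × 74.59 = 149.2.
Round up to the next whole participant.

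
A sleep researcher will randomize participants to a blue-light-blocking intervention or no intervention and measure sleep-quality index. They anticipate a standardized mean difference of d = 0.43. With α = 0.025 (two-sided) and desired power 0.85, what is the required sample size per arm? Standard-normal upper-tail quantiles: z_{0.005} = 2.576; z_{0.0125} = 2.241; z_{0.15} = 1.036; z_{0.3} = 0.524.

n = 117 per group

For two independent groups with equal n: n = 2·((z_{α/2} + z_β) / d)².
z_{α/2} + z_β = 2.241 + 1.036 = 3.277.
n = 2 × (3.277 / 0.43)² = 2 × 7.621² = 2 × 58.08 = 116.2.
Round up to the next whole participant.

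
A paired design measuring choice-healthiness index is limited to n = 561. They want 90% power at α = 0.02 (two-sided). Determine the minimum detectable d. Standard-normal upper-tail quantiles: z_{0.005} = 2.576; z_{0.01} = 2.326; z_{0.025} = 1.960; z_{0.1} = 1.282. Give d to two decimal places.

For a single sample (or paired design) of n = 561: d_min = (z_{α/2} + z_β)/√n.
z-sum = 2.326 + 1.282 = 3.608.
d_min = 3.608 / √561 = 3.608 / 23.685 = 0.152.

d_min ≈ 0.15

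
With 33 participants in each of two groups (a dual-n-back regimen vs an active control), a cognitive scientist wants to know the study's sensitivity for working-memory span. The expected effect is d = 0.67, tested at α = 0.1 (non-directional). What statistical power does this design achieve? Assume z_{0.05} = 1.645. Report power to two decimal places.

For two equal groups, power = Φ(d·√(n/2) − z_{α/2}).
d·√(n/2) = 0.67 × √(33/2) = 0.67 × 4.062 = 2.722.
z_β = 2.722 − 1.645 = 1.077.
Power = Φ(1.077) = 0.859.

power ≈ 0.86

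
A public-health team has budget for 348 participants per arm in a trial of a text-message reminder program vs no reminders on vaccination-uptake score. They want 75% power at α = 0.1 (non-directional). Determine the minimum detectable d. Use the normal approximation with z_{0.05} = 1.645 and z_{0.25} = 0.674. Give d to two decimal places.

d_min ≈ 0.18

For two independent groups of n = 348 each: d_min = (z_{α/2} + z_β)·√(2/n).
z-sum = 1.645 + 0.674 = 2.319.
d_min = 2.319 × √(2/348) = 2.319 × 0.0758 = 0.176.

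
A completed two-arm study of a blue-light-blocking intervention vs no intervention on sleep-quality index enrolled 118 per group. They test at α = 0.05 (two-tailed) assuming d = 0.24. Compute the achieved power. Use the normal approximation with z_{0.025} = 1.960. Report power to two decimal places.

power ≈ 0.45

For two equal groups, power = Φ(d·√(n/2) − z_{α/2}).
d·√(n/2) = 0.24 × √(118/2) = 0.24 × 7.681 = 1.843.
z_β = 1.843 − 1.960 = -0.117.
Power = Φ(-0.117) = 0.454.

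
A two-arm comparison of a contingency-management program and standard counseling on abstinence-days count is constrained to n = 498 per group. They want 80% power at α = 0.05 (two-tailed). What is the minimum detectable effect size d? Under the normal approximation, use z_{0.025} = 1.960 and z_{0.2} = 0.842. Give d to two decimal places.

d_min ≈ 0.18

For two independent groups of n = 498 each: d_min = (z_{α/2} + z_β)·√(2/n).
z-sum = 1.960 + 0.842 = 2.802.
d_min = 2.802 × √(2/498) = 2.802 × 0.0634 = 0.178.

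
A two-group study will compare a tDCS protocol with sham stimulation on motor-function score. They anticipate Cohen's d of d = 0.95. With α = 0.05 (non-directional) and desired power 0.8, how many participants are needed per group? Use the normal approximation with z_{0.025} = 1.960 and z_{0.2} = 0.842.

n = 18 per group

For two independent groups with equal n: n = 2·((z_{α/2} + z_β) / d)².
z_{α/2} + z_β = 1.960 + 0.842 = 2.802.
n = 2 × (2.802 / 0.95)² = 2 × 2.949² = 2 × 8.70 = 17.4.
Round up to the next whole participant.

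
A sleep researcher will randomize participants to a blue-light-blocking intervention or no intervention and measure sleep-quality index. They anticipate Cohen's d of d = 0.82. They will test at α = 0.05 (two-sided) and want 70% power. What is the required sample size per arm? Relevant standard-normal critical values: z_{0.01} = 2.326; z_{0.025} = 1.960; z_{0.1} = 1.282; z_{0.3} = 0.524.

n = 19 per group

For two independent groups with equal n: n = 2·((z_{α/2} + z_β) / d)².
z_{α/2} + z_β = 1.960 + 0.524 = 2.484.
n = 2 × (2.484 / 0.82)² = 2 × 3.029² = 2 × 9.18 = 18.4.
Round up to the next whole participant.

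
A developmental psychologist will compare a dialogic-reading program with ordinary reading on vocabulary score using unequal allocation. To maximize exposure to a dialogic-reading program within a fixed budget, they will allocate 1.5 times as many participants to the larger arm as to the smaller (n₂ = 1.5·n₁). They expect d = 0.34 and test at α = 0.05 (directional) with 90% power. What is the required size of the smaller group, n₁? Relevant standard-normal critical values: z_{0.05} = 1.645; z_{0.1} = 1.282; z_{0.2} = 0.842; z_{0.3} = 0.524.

With allocation ratio k = n₂/n₁ = 1.5, Var(x̄₁−x̄₂) = σ²(1/n₁ + 1/(k·n₁)) = σ²·(k+1)/(k·n₁).
So n₁ = (1 + 1/k)·((z_{α} + z_β)/d)² = 1.667 × (2.927/0.34)².
n₁ = 1.667 × 74.11 = 123.5.
Round up: n₁ = 124, giving n₂ = 1.5 × 124 = 186.

n₁ = 124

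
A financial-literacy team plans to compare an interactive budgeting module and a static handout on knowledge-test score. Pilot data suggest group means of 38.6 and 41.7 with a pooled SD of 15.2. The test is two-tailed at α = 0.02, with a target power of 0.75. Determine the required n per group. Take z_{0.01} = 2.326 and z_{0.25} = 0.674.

n = 433 per group

Cohen's d = |M₁ − M₂| / SD_pooled = |38.6 − 41.7| / 15.2 = 3.1 / 15.2 = 0.204.
For two independent groups with equal n: n = 2·((z_{α/2} + z_β) / d)².
z_{α/2} + z_β = 2.326 + 0.674 = 3.000.
n = 2 × (3.000 / 0.204)² = 2 × 14.706² = 2 × 216.26 = 432.5.
Round up to the next whole participant.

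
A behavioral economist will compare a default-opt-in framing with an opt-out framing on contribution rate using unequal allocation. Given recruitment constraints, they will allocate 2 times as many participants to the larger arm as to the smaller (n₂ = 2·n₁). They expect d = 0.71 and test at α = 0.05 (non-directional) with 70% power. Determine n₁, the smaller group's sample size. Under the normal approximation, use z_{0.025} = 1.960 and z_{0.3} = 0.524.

n₁ = 19

With allocation ratio k = n₂/n₁ = 2, Var(x̄₁−x̄₂) = σ²(1/n₁ + 1/(k·n₁)) = σ²·(k+1)/(k·n₁).
So n₁ = (1 + 1/k)·((z_{α/2} + z_β)/d)² = 1.500 × (2.484/0.71)².
n₁ = 1.500 × 12.24 = 18.4.
Round up: n₁ = 19, giving n₂ = 2 × 19 = 38.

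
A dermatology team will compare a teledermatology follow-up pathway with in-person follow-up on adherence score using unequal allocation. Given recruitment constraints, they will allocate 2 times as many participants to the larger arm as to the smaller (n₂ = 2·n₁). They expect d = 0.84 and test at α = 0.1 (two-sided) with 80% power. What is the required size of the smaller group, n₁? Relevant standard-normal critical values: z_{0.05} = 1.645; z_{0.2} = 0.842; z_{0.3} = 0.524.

n₁ = 14

With allocation ratio k = n₂/n₁ = 2, Var(x̄₁−x̄₂) = σ²(1/n₁ + 1/(k·n₁)) = σ²·(k+1)/(k·n₁).
So n₁ = (1 + 1/k)·((z_{α/2} + z_β)/d)² = 1.500 × (2.487/0.84)².
n₁ = 1.500 × 8.77 = 13.1.
Round up: n₁ = 14, giving n₂ = 2 × 14 = 28.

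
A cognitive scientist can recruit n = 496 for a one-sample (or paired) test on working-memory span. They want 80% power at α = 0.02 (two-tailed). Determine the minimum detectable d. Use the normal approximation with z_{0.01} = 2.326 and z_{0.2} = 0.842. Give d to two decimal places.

d_min ≈ 0.14

For a single sample (or paired design) of n = 496: d_min = (z_{α/2} + z_β)/√n.
z-sum = 2.326 + 0.842 = 3.168.
d_min = 3.168 / √496 = 3.168 / 22.271 = 0.142.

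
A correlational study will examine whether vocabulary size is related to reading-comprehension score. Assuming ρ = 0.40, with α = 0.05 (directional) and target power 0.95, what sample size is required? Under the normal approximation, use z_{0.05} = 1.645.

n = 64

Fisher's z: C = ½·ln((1+r)/(1−r)) = ½·ln(2.3333) = 0.4236.
n = ((z_{α} + z_β)/C)² + 3.
(1.645 + 1.645) / 0.4236 = 3.290 / 0.4236 = 7.767.
n = 7.767² + 3 = 60.32 + 3 = 63.3.
Round up.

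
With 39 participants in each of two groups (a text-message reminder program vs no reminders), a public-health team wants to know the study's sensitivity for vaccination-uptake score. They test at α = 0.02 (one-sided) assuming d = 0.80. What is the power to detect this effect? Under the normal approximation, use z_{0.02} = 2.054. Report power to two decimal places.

power ≈ 0.93

For two equal groups, power = Φ(d·√(n/2) − z_{α}).
d·√(n/2) = 0.80 × √(39/2) = 0.80 × 4.416 = 3.533.
z_β = 3.533 − 2.054 = 1.479.
Power = Φ(1.479) = 0.930.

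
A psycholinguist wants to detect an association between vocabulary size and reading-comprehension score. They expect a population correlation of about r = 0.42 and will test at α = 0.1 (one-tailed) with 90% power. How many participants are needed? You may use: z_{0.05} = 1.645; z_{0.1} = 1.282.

Fisher's z: C = ½·ln((1+r)/(1−r)) = ½·ln(2.4483) = 0.4477.
n = ((z_{α} + z_β)/C)² + 3.
(1.282 + 1.282) / 0.4477 = 2.564 / 0.4477 = 5.727.
n = 5.727² + 3 = 32.80 + 3 = 35.8.
Round up.

n = 36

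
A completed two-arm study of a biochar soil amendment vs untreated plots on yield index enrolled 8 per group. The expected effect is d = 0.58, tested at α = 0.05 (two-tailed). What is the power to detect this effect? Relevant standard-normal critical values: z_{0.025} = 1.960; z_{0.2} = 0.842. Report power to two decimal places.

power ≈ 0.21

For two equal groups, power = Φ(d·√(n/2) − z_{α/2}).
d·√(n/2) = 0.58 × √(8/2) = 0.58 × 2.000 = 1.160.
z_β = 1.160 − 1.960 = -0.800.
Power = Φ(-0.800) = 0.212.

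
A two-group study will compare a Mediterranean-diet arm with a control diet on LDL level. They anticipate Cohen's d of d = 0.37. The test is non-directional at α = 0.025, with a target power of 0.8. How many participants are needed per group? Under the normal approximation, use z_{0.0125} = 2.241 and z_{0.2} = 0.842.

For two independent groups with equal n: n = 2·((z_{α/2} + z_β) / d)².
z_{α/2} + z_β = 2.241 + 0.842 = 3.083.
n = 2 × (3.083 / 0.37)² = 2 × 8.332² = 2 × 69.43 = 138.9.
Round up to the next whole participant.

n = 139 per group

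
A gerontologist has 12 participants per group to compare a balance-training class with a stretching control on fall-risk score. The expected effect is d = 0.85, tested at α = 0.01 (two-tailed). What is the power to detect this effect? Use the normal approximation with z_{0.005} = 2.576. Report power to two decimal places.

power ≈ 0.31

For two equal groups, power = Φ(d·√(n/2) − z_{α/2}).
d·√(n/2) = 0.85 × √(12/2) = 0.85 × 2.449 = 2.082.
z_β = 2.082 − 2.576 = -0.494.
Power = Φ(-0.494) = 0.311.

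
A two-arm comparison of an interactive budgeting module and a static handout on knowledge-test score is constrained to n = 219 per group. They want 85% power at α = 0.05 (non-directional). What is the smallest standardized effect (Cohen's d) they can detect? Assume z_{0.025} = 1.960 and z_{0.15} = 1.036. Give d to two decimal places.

d_min ≈ 0.29

For two independent groups of n = 219 each: d_min = (z_{α/2} + z_β)·√(2/n).
z-sum = 1.960 + 1.036 = 2.996.
d_min = 2.996 × √(2/219) = 2.996 × 0.0956 = 0.286.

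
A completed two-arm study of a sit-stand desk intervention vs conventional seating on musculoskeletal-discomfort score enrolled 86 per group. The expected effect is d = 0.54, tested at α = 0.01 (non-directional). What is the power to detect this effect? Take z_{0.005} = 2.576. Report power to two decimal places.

For two equal groups, power = Φ(d·√(n/2) − z_{α/2}).
d·√(n/2) = 0.54 × √(86/2) = 0.54 × 6.557 = 3.541.
z_β = 3.541 − 2.576 = 0.965.
Power = Φ(0.965) = 0.833.

power ≈ 0.83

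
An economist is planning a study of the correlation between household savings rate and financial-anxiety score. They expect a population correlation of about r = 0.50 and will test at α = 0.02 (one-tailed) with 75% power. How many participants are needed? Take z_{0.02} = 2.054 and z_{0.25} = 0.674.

Fisher's z: C = ½·ln((1+r)/(1−r)) = ½·ln(3.0000) = 0.5493.
n = ((z_{α} + z_β)/C)² + 3.
(2.054 + 0.674) / 0.5493 = 2.728 / 0.5493 = 4.966.
n = 4.966² + 3 = 24.66 + 3 = 27.7.
Round up.

n = 28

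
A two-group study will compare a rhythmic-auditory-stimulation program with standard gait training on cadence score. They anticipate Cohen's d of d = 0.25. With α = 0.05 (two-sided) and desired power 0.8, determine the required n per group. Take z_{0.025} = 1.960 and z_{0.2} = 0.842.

n = 252 per group

For two independent groups with equal n: n = 2·((z_{α/2} + z_β) / d)².
z_{α/2} + z_β = 1.960 + 0.842 = 2.802.
n = 2 × (2.802 / 0.25)² = 2 × 11.208² = 2 × 125.62 = 251.2.
Round up to the next whole participant.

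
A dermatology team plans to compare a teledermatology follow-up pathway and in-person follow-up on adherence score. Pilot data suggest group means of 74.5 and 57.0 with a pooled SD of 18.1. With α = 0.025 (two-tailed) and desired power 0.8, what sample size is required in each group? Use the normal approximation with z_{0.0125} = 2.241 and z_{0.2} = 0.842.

n = 21 per group

Cohen's d = |M₁ − M₂| / SD_pooled = |74.5 − 57.0| / 18.1 = 17.5 / 18.1 = 0.967.
For two independent groups with equal n: n = 2·((z_{α/2} + z_β) / d)².
z_{α/2} + z_β = 2.241 + 0.842 = 3.083.
n = 2 × (3.083 / 0.967)² = 2 × 3.188² = 2 × 10.16 = 20.3.
Round up to the next whole participant.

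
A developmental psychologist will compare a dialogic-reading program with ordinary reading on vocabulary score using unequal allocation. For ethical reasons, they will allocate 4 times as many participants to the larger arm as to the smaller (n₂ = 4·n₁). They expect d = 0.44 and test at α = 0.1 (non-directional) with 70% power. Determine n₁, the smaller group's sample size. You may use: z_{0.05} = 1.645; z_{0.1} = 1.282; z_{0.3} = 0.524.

n₁ = 31

With allocation ratio k = n₂/n₁ = 4, Var(x̄₁−x̄₂) = σ²(1/n₁ + 1/(k·n₁)) = σ²·(k+1)/(k·n₁).
So n₁ = (1 + 1/k)·((z_{α/2} + z_β)/d)² = 1.250 × (2.169/0.44)².
n₁ = 1.250 × 24.30 = 30.4.
Round up: n₁ = 31, giving n₂ = 4 × 31 = 124.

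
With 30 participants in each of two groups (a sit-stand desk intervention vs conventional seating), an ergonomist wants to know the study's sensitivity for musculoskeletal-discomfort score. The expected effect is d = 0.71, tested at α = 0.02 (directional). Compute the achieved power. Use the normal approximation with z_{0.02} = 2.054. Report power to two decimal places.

power ≈ 0.76

For two equal groups, power = Φ(d·√(n/2) − z_{α}).
d·√(n/2) = 0.71 × √(30/2) = 0.71 × 3.873 = 2.750.
z_β = 2.750 − 2.054 = 0.696.
Power = Φ(0.696) = 0.757.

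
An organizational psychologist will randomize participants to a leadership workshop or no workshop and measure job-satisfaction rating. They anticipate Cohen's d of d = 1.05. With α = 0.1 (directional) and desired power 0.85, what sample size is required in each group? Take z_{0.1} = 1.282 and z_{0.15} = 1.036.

n = 10 per group

For two independent groups with equal n: n = 2·((z_{α} + z_β) / d)².
z_{α} + z_β = 1.282 + 1.036 = 2.318.
n = 2 × (2.318 / 1.05)² = 2 × 2.208² = 2 × 4.87 = 9.7.
Round up to the next whole participant.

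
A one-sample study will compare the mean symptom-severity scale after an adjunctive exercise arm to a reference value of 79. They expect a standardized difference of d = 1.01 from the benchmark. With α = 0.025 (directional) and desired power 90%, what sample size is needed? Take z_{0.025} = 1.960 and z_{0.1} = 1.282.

For a one-sample test: n = ((z_{α} + z_β) / d)².
z_{α} + z_β = 1.960 + 1.282 = 3.242.
n = (3.242 / 1.01)² = 3.210² = 10.30.
Round up.

n = 11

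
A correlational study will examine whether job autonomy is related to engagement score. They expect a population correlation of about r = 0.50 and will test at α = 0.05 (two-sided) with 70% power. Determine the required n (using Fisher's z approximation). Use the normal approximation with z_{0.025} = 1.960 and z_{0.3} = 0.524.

Fisher's z: C = ½·ln((1+r)/(1−r)) = ½·ln(3.0000) = 0.5493.
n = ((z_{α/2} + z_β)/C)² + 3.
(1.960 + 0.524) / 0.5493 = 2.484 / 0.5493 = 4.522.
n = 4.522² + 3 = 20.45 + 3 = 23.4.
Round up.

n = 24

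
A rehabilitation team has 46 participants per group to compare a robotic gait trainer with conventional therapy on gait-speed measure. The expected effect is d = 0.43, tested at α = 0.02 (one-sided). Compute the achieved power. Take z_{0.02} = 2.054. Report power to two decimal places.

power ≈ 0.50

For two equal groups, power = Φ(d·√(n/2) − z_{α}).
d·√(n/2) = 0.43 × √(46/2) = 0.43 × 4.796 = 2.062.
z_β = 2.062 − 2.054 = 0.008.
Power = Φ(0.008) = 0.503.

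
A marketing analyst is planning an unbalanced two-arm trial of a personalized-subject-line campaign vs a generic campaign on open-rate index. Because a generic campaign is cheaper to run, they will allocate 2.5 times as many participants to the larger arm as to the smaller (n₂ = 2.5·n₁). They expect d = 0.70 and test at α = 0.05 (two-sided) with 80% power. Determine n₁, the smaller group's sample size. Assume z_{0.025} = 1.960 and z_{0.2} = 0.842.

n₁ = 23

With allocation ratio k = n₂/n₁ = 2.5, Var(x̄₁−x̄₂) = σ²(1/n₁ + 1/(k·n₁)) = σ²·(k+1)/(k·n₁).
So n₁ = (1 + 1/k)·((z_{α/2} + z_β)/d)² = 1.400 × (2.802/0.70)².
n₁ = 1.400 × 16.02 = 22.4.
Round up: n₁ = 23, giving n₂ = ⌈2.5 × 23⌉ = ⌈57.5⌉ = 58.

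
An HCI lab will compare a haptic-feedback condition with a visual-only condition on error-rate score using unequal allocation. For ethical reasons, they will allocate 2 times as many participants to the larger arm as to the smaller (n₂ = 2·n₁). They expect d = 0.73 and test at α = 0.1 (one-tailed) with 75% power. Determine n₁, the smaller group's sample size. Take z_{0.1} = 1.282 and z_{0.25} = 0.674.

n₁ = 11

With allocation ratio k = n₂/n₁ = 2, Var(x̄₁−x̄₂) = σ²(1/n₁ + 1/(k·n₁)) = σ²·(k+1)/(k·n₁).
So n₁ = (1 + 1/k)·((z_{α} + z_β)/d)² = 1.500 × (1.956/0.73)².
n₁ = 1.500 × 7.18 = 10.8.
Round up: n₁ = 11, giving n₂ = 2 × 11 = 22.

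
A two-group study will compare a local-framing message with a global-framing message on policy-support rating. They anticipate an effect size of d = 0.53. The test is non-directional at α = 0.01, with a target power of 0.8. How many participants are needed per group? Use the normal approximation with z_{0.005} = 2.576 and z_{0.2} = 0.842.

For two independent groups with equal n: n = 2·((z_{α/2} + z_β) / d)².
z_{α/2} + z_β = 2.576 + 0.842 = 3.418.
n = 2 × (3.418 / 0.53)² = 2 × 6.449² = 2 × 41.59 = 83.2.
Round up to the next whole participant.

n = 84 per group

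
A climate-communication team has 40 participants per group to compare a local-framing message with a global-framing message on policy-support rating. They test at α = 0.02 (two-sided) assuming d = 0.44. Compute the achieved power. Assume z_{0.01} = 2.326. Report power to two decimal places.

For two equal groups, power = Φ(d·√(n/2) − z_{α/2}).
d·√(n/2) = 0.44 × √(40/2) = 0.44 × 4.472 = 1.968.
z_β = 1.968 − 2.326 = -0.358.
Power = Φ(-0.358) = 0.360.

power ≈ 0.36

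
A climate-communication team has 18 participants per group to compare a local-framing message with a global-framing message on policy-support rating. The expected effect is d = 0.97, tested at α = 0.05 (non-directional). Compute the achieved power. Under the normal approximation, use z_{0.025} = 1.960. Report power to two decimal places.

power ≈ 0.83

For two equal groups, power = Φ(d·√(n/2) − z_{α/2}).
d·√(n/2) = 0.97 × √(18/2) = 0.97 × 3.000 = 2.910.
z_β = 2.910 − 1.960 = 0.950.
Power = Φ(0.950) = 0.829.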